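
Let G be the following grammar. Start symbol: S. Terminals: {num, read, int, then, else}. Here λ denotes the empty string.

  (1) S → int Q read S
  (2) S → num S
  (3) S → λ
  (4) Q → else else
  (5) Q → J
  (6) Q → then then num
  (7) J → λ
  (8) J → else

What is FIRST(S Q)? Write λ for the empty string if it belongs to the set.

{λ, else, int, num, then}

FIRST(S): from S→int Q read S we get {int}; from S→num S we get {num}; from S→λ we get {λ}. So FIRST(S) = {λ, int, num}.
FIRST(J): from J→λ we get {λ}; from J→else we get {else}. So FIRST(J) = {λ, else}.
FIRST(Q): from Q→else else we get {else}; from Q→J we get {λ, else}; from Q→then then num we get {then}. So FIRST(Q) = {λ, else, then}.
FIRST(S Q): take FIRST of each symbol in turn, carrying on past any symbol whose FIRST contains λ; result {λ, else, int, num, then}.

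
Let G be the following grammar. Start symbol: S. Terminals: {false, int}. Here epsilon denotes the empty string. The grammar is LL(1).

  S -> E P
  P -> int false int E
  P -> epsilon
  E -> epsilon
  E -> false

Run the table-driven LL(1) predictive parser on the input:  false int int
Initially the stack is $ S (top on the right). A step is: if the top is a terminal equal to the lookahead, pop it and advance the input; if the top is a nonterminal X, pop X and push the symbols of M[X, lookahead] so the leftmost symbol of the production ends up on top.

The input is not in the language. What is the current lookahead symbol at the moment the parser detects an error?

int

step 1: stack=$ S  input=false int int $  — expand S -> E P
step 2: stack=$ P E  input=false int int $  — expand E -> false
step 3: stack=$ P false  input=false int int $  — match false
step 4: stack=$ P  input=int int $  — expand P -> int false int E
step 5: stack=$ E int false int  input=int int $  — match int
step 6: stack=$ E int false  input=int $  — error: top is terminal false but lookahead is int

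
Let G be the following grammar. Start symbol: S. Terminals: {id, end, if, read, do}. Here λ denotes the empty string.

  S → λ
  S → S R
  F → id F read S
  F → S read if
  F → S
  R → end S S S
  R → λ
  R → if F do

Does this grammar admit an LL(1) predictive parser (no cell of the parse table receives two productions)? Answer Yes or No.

FIRST(S) = {λ, end, if}
FIRST(F) = {λ, end, id, if, read}
FIRST(R) = {λ, end, if}
FOLLOW(S) = {$, do, end, if, read}
FOLLOW(F) = {do, read}
FOLLOW(R) = {$, do, end, if, read}
Cell M[F, end] receives both F → S read if and F → S — the grammar is not LL(1).

No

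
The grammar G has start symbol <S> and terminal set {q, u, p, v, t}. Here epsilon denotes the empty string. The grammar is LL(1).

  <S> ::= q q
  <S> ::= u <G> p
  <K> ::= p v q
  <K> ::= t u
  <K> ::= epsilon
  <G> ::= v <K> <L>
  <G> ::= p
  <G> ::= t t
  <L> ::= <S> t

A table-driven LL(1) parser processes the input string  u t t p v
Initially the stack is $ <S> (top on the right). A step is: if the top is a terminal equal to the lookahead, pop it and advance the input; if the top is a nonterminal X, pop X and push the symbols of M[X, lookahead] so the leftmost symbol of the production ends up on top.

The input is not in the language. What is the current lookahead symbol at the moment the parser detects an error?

v

     Stack      Input        Action
  1  $ <S>      u t t p v $  expand <S> ::= u <G> p
  2  $ p <G> u  u t t p v $  match u
  3  $ p <G>    t t p v $    expand <G> ::= t t
  4  $ p t t    t t p v $    match t
  5  $ p t      t p v $      match t
  6  $ p        p v $        match p
  7  $          v $          error: stack empty but input remains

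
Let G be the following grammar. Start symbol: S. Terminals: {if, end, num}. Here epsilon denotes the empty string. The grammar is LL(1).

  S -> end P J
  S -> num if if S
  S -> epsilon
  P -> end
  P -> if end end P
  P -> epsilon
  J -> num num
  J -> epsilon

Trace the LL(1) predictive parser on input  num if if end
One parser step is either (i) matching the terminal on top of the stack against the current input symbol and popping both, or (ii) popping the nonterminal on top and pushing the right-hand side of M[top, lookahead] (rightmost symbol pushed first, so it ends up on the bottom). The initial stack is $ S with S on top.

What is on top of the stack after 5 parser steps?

     Stack          Input            Action
  1  $ S            num if if end $  expand S -> num if if S
  2  $ S if if num  num if if end $  match num
  3  $ S if if      if if end $      match if
  4  $ S if         if end $         match if
  5  $ S            end $            expand S -> end P J
Stack after step 5: $ J P end (top = end).

end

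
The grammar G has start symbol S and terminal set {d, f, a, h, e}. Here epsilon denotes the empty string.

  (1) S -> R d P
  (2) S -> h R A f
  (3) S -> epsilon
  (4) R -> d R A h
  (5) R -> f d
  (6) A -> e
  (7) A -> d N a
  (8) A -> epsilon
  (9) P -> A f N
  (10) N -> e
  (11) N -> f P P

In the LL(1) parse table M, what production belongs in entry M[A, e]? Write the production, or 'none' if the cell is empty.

A -> e

FIRST(R) = {d, f}
FIRST(A) = {epsilon, d, e}
FIRST(N) = {e, f}
FIRST(S) = {epsilon, d, f, h}  (via R d P)
FIRST(P) = {d, e, f}  (via A f N)
FOLLOW(S) includes $ since S is the start symbol.
FOLLOW(A): in S->h R A f, A is followed by f with FIRST {f}; in R->d R A h, A is followed by h with FIRST {h}; in P->A f N, A is followed by f N with FIRST {f}. Thus FOLLOW(A) = {f, h}.
For A -> e: FIRST(e) = {e}, so it goes in M[A, t] for t ∈ {e}.
For A -> d N a: FIRST(d N a) = {d}, so it goes in M[A, t] for t ∈ {d}.
For A -> epsilon: FIRST(epsilon) = {epsilon}, so it goes in M[A, t] for t ∈ {}; since epsilon ∈ FIRST, also for every t ∈ FOLLOW(A) = {f, h}.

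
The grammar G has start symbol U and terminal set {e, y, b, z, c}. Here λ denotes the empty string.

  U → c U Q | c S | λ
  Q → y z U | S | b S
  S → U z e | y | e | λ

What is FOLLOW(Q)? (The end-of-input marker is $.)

FIRST(U): from U→c U Q we get {c}; from U→c S we get {c}; from U→λ we get {λ}. So FIRST(U) = {λ, c}.
FIRST(S): from S→U z e we get {c, z}; from S→y we get {y}; from S→e we get {e}; from S→λ we get {λ}. So FIRST(S) = {λ, c, e, y, z}.
FIRST(Q): from Q→y z U we get {y}; from Q→S we get {λ, c, e, y, z}; from Q→b S we get {b}. So FIRST(Q) = {λ, b, c, e, y, z}.
FOLLOW(U) includes $ since U is the start symbol.
FOLLOW(U): in U→c U Q, U is followed by Q with FIRST {λ, b, c, e, y, z}; in U→c U Q, the suffix after U is nullable (adds nothing new); in Q→y z U, the suffix after U is empty, so FOLLOW(U) ⊇ FOLLOW(Q) = {$, b, c, e, y, z}; in S→U z e, U is followed by z e with FIRST {z}. Thus FOLLOW(U) = {$, b, c, e, y, z}.
FOLLOW(Q): in U→c U Q, the suffix after Q is empty, so FOLLOW(Q) ⊇ FOLLOW(U) = {$, b, c, e, y, z}. Thus FOLLOW(Q) = {$, b, c, e, y, z}.
FOLLOW(S): in U→c S, the suffix after S is empty, so FOLLOW(S) ⊇ FOLLOW(U) = {$, b, c, e, y, z}; in Q→S, the suffix after S is empty, so FOLLOW(S) ⊇ FOLLOW(Q) = {$, b, c, e, y, z}; in Q→b S, the suffix after S is empty, so FOLLOW(S) ⊇ FOLLOW(Q) = {$, b, c, e, y, z}. Thus FOLLOW(S) = {$, b, c, e, y, z}.

{$, b, c, e, y, z}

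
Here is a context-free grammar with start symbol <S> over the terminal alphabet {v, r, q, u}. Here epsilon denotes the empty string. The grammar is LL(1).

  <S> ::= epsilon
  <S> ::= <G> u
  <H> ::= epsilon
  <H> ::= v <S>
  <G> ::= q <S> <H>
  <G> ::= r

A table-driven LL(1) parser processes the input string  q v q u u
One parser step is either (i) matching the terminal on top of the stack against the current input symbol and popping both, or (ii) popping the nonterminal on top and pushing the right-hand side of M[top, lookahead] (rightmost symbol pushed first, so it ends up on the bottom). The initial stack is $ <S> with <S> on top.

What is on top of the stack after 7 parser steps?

     Stack          Input        Action
  1  $ <S>          q v q u u $  expand <S> ::= <G> u
  2  $ u <G>        q v q u u $  expand <G> ::= q <S> <H>
  3  $ u <H> <S> q  q v q u u $  match q
  4  $ u <H> <S>    v q u u $    expand <S> ::= epsilon
  5  $ u <H>        v q u u $    expand <H> ::= v <S>
  6  $ u <S> v      v q u u $    match v
  7  $ u <S>        q u u $      expand <S> ::= <G> u
Stack after step 7: $ u u <G> (top = <G>).

<G>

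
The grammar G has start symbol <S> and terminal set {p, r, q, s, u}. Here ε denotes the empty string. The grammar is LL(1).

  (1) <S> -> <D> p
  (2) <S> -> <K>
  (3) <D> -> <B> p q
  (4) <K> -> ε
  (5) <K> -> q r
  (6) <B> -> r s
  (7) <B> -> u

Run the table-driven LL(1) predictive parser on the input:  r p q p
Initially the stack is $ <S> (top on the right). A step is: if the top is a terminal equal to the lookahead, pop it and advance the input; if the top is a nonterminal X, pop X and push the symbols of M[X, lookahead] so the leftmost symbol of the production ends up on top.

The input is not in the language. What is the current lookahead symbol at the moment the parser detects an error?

p

step 1: stack=$ <S>  input=r p q p $  — expand <S> -> <D> p
step 2: stack=$ p <D>  input=r p q p $  — expand <D> -> <B> p q
step 3: stack=$ p q p <B>  input=r p q p $  — expand <B> -> r s
step 4: stack=$ p q p s r  input=r p q p $  — match r
step 5: stack=$ p q p s  input=p q p $  — error: top is terminal s but lookahead is p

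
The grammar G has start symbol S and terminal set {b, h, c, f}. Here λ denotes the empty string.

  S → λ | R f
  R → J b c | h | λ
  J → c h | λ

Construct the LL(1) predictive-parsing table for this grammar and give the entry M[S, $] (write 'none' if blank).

S → λ

FIRST(J) = {λ, c}
FIRST(R) = {λ, b, c, h}  (via J b c)
FIRST(S) = {λ, b, c, f, h}  (via R f)
FOLLOW(S) includes $ since S is the start symbol.
FOLLOW(S): S appears on no right-hand side. Thus FOLLOW(S) = {$}.
For S → λ: FIRST(λ) = {λ}, so it goes in M[S, t] for t ∈ {}; since λ ∈ FIRST, also for every t ∈ FOLLOW(S) = {$}.
For S → R f: FIRST(R f) = {b, c, f, h}, so it goes in M[S, t] for t ∈ {b, c, f, h}.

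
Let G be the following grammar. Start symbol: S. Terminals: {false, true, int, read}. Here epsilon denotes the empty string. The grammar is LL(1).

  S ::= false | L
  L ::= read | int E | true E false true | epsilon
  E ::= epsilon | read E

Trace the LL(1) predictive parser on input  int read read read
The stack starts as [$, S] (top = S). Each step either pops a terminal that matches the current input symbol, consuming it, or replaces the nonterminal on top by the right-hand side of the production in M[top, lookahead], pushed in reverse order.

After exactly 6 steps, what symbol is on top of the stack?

step 1: stack=$ S  input=int read read read $  — expand S ::= L
step 2: stack=$ L  input=int read read read $  — expand L ::= int E
step 3: stack=$ E int  input=int read read read $  — match int
step 4: stack=$ E  input=read read read $  — expand E ::= read E
step 5: stack=$ E read  input=read read read $  — match read
step 6: stack=$ E  input=read read $  — expand E ::= read E
Stack after step 6: $ E read (top = read).

read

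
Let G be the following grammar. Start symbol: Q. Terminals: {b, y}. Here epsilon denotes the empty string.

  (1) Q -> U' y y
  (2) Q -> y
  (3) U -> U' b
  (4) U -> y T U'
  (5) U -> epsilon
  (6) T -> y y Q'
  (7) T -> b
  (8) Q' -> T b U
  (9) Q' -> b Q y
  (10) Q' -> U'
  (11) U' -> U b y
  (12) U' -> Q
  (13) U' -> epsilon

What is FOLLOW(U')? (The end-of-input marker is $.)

{b, y}

FIRST(T): from T->y y Q' we get {y}; from T->b we get {b}. So FIRST(T) = {b, y}.
FIRST(Q): from Q->U' y y we get {b, y}; from Q->y we get {y}. So FIRST(Q) = {b, y}.
FIRST(U): from U->U' b we get {b, y}; from U->y T U' we get {y}; from U->epsilon we get {epsilon}. So FIRST(U) = {epsilon, b, y}.
FIRST(U'): from U'->U b y we get {b, y}; from U'->Q we get {b, y}; from U'->epsilon we get {epsilon}. So FIRST(U') = {epsilon, b, y}.
FIRST(Q'): from Q'->T b U we get {b, y}; from Q'->b Q y we get {b}; from Q'->U' we get {epsilon, b, y}. So FIRST(Q') = {epsilon, b, y}.
FOLLOW(Q) includes $ since Q is the start symbol.
FOLLOW(Q): in Q'->b Q y, Q is followed by y with FIRST {y}; in U'->Q, the suffix after Q is empty, so FOLLOW(Q) ⊇ FOLLOW(U') = {b, y}. Thus FOLLOW(Q) = {$, b, y}.
FOLLOW(U): in Q'->T b U, the suffix after U is empty, so FOLLOW(U) ⊇ FOLLOW(Q') = {b, y}; in U'->U b y, U is followed by b y with FIRST {b}. Thus FOLLOW(U) = {b, y}.
FOLLOW(T): in U->y T U', T is followed by U' with FIRST {epsilon, b, y}; in U->y T U', the suffix after T is nullable, so FOLLOW(T) ⊇ FOLLOW(U) = {b, y}; in Q'->T b U, T is followed by b U with FIRST {b}. Thus FOLLOW(T) = {b, y}.
FOLLOW(Q'): in T->y y Q', the suffix after Q' is empty, so FOLLOW(Q') ⊇ FOLLOW(T) = {b, y}. Thus FOLLOW(Q') = {b, y}.
FOLLOW(U'): in Q->U' y y, U' is followed by y y with FIRST {y}; in U->U' b, U' is followed by b with FIRST {b}; in U->y T U', the suffix after U' is empty, so FOLLOW(U') ⊇ FOLLOW(U) = {b, y}; in Q'->U', the suffix after U' is empty, so FOLLOW(U') ⊇ FOLLOW(Q') = {b, y}. Thus FOLLOW(U') = {b, y}.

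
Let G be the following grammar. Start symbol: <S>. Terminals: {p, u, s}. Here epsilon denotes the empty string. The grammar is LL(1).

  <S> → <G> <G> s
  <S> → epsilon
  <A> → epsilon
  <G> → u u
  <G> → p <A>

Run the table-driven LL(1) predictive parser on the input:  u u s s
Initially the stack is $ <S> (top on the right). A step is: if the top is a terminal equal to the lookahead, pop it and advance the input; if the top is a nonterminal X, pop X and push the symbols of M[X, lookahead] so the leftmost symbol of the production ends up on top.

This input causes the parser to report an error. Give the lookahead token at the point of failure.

s

     Stack        Input      Action
  1  $ <S>        u u s s $  expand <S> → <G> <G> s
  2  $ s <G> <G>  u u s s $  expand <G> → u u
  3  $ s <G> u u  u u s s $  match u
  4  $ s <G> u    u s s $    match u
  5  $ s <G>      s s $      error: M[<G>, s] is empty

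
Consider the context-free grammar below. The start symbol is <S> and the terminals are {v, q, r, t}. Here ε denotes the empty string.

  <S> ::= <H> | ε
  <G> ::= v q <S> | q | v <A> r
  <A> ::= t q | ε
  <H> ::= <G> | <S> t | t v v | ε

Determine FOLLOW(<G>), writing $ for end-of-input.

{$, t}

FIRST(<G>): from <G>::=v q <S> we get {v}; from <G>::=q we get {q}; from <G>::=v <A> r we get {v}. So FIRST(<G>) = {q, v}.
FIRST(<A>): from <A>::=t q we get {t}; from <A>::=ε we get {ε}. So FIRST(<A>) = {ε, t}.
FIRST(<S>): from <S>::=<H> we get {ε, q, t, v}; from <S>::=ε we get {ε}. So FIRST(<S>) = {ε, q, t, v}.
FIRST(<H>): from <H>::=<G> we get {q, v}; from <H>::=<S> t we get {q, t, v}; from <H>::=t v v we get {t}; from <H>::=ε we get {ε}. So FIRST(<H>) = {ε, q, t, v}.
FOLLOW(<S>) includes $ since <S> is the start symbol.
FOLLOW(<A>): in <G>::=v <A> r, <A> is followed by r with FIRST {r}. Thus FOLLOW(<A>) = {r}.
FOLLOW(<S>): in <G>::=v q <S>, the suffix after <S> is empty, so FOLLOW(<S>) ⊇ FOLLOW(<G>) = {$, t}; in <H>::=<S> t, <S> is followed by t with FIRST {t}. Thus FOLLOW(<S>) = {$, t}.
FOLLOW(<H>): in <S>::=<H>, the suffix after <H> is empty, so FOLLOW(<H>) ⊇ FOLLOW(<S>) = {$, t}. Thus FOLLOW(<H>) = {$, t}.
FOLLOW(<G>): in <H>::=<G>, the suffix after <G> is empty, so FOLLOW(<G>) ⊇ FOLLOW(<H>) = {$, t}. Thus FOLLOW(<G>) = {$, t}.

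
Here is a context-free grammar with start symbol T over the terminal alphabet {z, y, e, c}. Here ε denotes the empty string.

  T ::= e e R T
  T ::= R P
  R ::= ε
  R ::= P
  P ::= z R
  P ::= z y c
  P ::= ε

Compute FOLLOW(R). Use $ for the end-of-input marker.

{$, e, z}

FIRST(P) = {ε, z}
FIRST(R) = {ε, z}  (via P)
FIRST(T) = {ε, e, z}  (via R P)
FOLLOW(T) includes $ since T is the start symbol.
FOLLOW(T): in T::=e e R T, the suffix after T is empty (adds nothing new). Thus FOLLOW(T) = {$}.
FOLLOW(R): in T::=e e R T, R is followed by T with FIRST {ε, e, z}; in T::=e e R T, the suffix after R is nullable, so FOLLOW(R) ⊇ FOLLOW(T) = {$}; in T::=R P, R is followed by P with FIRST {ε, z}; in T::=R P, the suffix after R is nullable, so FOLLOW(R) ⊇ FOLLOW(T) = {$}; in P::=z R, the suffix after R is empty, so FOLLOW(R) ⊇ FOLLOW(P) = {$, e, z}. Thus FOLLOW(R) = {$, e, z}.
FOLLOW(P): in T::=R P, the suffix after P is empty, so FOLLOW(P) ⊇ FOLLOW(T) = {$}; in R::=P, the suffix after P is empty, so FOLLOW(P) ⊇ FOLLOW(R) = {$, e, z}. Thus FOLLOW(P) = {$, e, z}.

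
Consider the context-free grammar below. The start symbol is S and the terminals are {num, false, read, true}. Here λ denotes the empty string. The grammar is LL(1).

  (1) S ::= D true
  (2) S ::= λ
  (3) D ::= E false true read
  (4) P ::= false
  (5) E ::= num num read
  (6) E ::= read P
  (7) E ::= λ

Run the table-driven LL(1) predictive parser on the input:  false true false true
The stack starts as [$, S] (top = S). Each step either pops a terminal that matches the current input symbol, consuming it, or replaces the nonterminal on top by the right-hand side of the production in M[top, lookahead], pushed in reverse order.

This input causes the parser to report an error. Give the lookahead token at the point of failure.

step 1: stack=$ S  input=false true false true $  — expand S ::= D true
step 2: stack=$ true D  input=false true false true $  — expand D ::= E false true read
step 3: stack=$ true read true false E  input=false true false true $  — expand E ::= λ
step 4: stack=$ true read true false  input=false true false true $  — match false
step 5: stack=$ true read true  input=true false true $  — match true
step 6: stack=$ true read  input=false true $  — error: top is terminal read but lookahead is false

false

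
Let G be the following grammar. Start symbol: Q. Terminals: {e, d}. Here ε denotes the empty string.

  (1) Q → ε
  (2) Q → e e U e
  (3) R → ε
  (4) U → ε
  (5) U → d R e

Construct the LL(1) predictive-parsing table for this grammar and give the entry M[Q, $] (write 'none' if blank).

Q → ε

FIRST(Q) = {ε, e}
FIRST(R) = {ε}
FIRST(U) = {ε, d}
FOLLOW(Q) includes $ since Q is the start symbol.
FOLLOW(Q): Q appears on no right-hand side. Thus FOLLOW(Q) = {$}.
For Q → ε: FIRST(ε) = {ε}, so it goes in M[Q, t] for t ∈ {}; since ε ∈ FIRST, also for every t ∈ FOLLOW(Q) = {$}.
For Q → e e U e: FIRST(e e U e) = {e}, so it goes in M[Q, t] for t ∈ {e}.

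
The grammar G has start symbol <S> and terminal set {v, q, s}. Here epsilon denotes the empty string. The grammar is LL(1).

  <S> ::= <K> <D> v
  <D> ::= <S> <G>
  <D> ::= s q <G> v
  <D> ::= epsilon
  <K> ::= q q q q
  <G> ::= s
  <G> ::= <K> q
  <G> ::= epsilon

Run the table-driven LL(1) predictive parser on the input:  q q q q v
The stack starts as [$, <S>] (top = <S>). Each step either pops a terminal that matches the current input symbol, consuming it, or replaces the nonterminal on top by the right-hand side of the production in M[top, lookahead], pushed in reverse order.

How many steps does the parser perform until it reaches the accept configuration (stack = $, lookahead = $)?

8

step 1: stack=$ <S>  input=q q q q v $  — expand <S> ::= <K> <D> v
step 2: stack=$ v <D> <K>  input=q q q q v $  — expand <K> ::= q q q q
step 3: stack=$ v <D> q q q q  input=q q q q v $  — match q
step 4: stack=$ v <D> q q q  input=q q q v $  — match q
step 5: stack=$ v <D> q q  input=q q v $  — match q
step 6: stack=$ v <D> q  input=q v $  — match q
step 7: stack=$ v <D>  input=v $  — expand <D> ::= epsilon
step 8: stack=$ v  input=v $  — match v
Accept reached after 8 steps.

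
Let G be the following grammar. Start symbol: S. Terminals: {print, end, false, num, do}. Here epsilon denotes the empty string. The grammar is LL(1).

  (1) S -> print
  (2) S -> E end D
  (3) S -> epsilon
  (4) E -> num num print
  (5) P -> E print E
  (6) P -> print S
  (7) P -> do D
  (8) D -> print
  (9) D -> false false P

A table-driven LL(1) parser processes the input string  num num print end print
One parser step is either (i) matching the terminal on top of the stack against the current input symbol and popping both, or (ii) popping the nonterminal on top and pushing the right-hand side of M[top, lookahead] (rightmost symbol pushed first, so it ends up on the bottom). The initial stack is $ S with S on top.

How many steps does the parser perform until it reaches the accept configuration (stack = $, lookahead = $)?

step 1: stack=$ S  input=num num print end print $  — expand S -> E end D
step 2: stack=$ D end E  input=num num print end print $  — expand E -> num num print
step 3: stack=$ D end print num num  input=num num print end print $  — match num
step 4: stack=$ D end print num  input=num print end print $  — match num
step 5: stack=$ D end print  input=print end print $  — match print
step 6: stack=$ D end  input=end print $  — match end
step 7: stack=$ D  input=print $  — expand D -> print
step 8: stack=$ print  input=print $  — match print
Accept reached after 8 steps.

8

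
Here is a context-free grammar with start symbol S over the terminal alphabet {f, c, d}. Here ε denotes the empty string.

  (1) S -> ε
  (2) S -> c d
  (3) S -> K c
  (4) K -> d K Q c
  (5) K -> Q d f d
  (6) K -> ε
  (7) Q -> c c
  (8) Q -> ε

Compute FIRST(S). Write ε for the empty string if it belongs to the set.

{ε, c, d}

FIRST(Q): from Q->c c we get {c}; from Q->ε we get {ε}. So FIRST(Q) = {ε, c}.
FIRST(K): from K->d K Q c we get {d}; from K->Q d f d we get {c, d}; from K->ε we get {ε}. So FIRST(K) = {ε, c, d}.
FIRST(S): from S->ε we get {ε}; from S->c d we get {c}; from S->K c we get {c, d}. So FIRST(S) = {ε, c, d}.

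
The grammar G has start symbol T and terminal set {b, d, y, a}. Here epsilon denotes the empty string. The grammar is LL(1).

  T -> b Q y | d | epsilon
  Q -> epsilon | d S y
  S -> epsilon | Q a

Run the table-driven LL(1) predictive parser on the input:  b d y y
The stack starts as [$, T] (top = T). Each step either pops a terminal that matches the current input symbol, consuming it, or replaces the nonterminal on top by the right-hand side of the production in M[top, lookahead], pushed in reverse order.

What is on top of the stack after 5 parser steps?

     Stack      Input      Action
  1  $ T        b d y y $  expand T -> b Q y
  2  $ y Q b    b d y y $  match b
  3  $ y Q      d y y $    expand Q -> d S y
  4  $ y y S d  d y y $    match d
  5  $ y y S    y y $      expand S -> epsilon
Stack after step 5: $ y y (top = y).

y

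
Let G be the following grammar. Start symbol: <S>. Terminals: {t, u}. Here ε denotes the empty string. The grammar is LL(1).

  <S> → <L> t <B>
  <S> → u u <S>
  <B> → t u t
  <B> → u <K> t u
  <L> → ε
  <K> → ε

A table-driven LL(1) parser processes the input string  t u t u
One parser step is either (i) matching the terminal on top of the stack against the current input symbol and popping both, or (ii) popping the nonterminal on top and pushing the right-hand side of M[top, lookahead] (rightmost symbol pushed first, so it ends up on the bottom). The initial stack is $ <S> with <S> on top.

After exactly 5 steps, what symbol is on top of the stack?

<K>

step 1: stack=$ <S>  input=t u t u $  — expand <S> → <L> t <B>
step 2: stack=$ <B> t <L>  input=t u t u $  — expand <L> → ε
step 3: stack=$ <B> t  input=t u t u $  — match t
step 4: stack=$ <B>  input=u t u $  — expand <B> → u <K> t u
step 5: stack=$ u t <K> u  input=u t u $  — match u
Stack after step 5: $ u t <K> (top = <K>).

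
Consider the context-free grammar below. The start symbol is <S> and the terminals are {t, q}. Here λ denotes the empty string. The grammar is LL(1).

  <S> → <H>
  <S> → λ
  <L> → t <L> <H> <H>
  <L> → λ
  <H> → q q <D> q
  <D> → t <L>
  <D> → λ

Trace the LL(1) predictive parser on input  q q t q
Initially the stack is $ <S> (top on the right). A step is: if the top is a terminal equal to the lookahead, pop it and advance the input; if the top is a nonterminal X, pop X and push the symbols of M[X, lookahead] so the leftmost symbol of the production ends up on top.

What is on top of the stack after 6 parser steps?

<L>

     Stack        Input      Action
  1  $ <S>        q q t q $  expand <S> → <H>
  2  $ <H>        q q t q $  expand <H> → q q <D> q
  3  $ q <D> q q  q q t q $  match q
  4  $ q <D> q    q t q $    match q
  5  $ q <D>      t q $      expand <D> → t <L>
  6  $ q <L> t    t q $      match t
Stack after step 6: $ q <L> (top = <L>).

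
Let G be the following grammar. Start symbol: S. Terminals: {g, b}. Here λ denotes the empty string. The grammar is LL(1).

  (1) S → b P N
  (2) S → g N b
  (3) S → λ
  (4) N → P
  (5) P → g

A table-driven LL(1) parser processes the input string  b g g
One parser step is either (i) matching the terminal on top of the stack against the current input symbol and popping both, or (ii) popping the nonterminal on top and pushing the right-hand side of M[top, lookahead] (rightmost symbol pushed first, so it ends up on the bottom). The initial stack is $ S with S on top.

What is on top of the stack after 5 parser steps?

P

step 1: stack=$ S  input=b g g $  — expand S → b P N
step 2: stack=$ N P b  input=b g g $  — match b
step 3: stack=$ N P  input=g g $  — expand P → g
step 4: stack=$ N g  input=g g $  — match g
step 5: stack=$ N  input=g $  — expand N → P
Stack after step 5: $ P (top = P).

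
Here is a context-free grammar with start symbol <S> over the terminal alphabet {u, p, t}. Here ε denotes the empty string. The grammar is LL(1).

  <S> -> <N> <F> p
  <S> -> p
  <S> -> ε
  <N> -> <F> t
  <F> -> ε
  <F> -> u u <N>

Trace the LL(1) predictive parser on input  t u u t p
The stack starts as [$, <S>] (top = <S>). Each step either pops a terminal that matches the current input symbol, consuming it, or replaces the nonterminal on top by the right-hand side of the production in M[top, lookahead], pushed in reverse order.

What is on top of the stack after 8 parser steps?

     Stack          Input        Action
  1  $ <S>          t u u t p $  expand <S> -> <N> <F> p
  2  $ p <F> <N>    t u u t p $  expand <N> -> <F> t
  3  $ p <F> t <F>  t u u t p $  expand <F> -> ε
  4  $ p <F> t      t u u t p $  match t
  5  $ p <F>        u u t p $    expand <F> -> u u <N>
  6  $ p <N> u u    u u t p $    match u
  7  $ p <N> u      u t p $      match u
  8  $ p <N>        t p $        expand <N> -> <F> t
Stack after step 8: $ p t <F> (top = <F>).

<F>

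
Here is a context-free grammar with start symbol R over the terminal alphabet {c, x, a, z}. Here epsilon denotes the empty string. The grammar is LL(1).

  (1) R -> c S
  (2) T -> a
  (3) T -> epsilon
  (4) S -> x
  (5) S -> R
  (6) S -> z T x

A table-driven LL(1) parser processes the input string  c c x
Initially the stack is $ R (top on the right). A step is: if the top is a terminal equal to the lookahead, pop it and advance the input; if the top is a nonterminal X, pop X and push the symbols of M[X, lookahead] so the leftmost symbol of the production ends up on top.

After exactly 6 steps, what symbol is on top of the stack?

step 1: stack=$ R  input=c c x $  — expand R -> c S
step 2: stack=$ S c  input=c c x $  — match c
step 3: stack=$ S  input=c x $  — expand S -> R
step 4: stack=$ R  input=c x $  — expand R -> c S
step 5: stack=$ S c  input=c x $  — match c
step 6: stack=$ S  input=x $  — expand S -> x
Stack after step 6: $ x (top = x).

x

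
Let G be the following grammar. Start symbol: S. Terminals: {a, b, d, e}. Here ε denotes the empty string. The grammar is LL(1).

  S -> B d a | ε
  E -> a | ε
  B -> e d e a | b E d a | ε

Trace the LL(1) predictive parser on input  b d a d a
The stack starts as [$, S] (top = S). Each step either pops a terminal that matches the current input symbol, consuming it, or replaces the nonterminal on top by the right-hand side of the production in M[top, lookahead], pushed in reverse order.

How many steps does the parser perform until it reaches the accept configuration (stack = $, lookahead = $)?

8

     Stack          Input        Action
  1  $ S            b d a d a $  expand S -> B d a
  2  $ a d B        b d a d a $  expand B -> b E d a
  3  $ a d a d E b  b d a d a $  match b
  4  $ a d a d E    d a d a $    expand E -> ε
  5  $ a d a d      d a d a $    match d
  6  $ a d a        a d a $      match a
  7  $ a d          d a $        match d
  8  $ a            a $          match a
Accept reached after 8 steps.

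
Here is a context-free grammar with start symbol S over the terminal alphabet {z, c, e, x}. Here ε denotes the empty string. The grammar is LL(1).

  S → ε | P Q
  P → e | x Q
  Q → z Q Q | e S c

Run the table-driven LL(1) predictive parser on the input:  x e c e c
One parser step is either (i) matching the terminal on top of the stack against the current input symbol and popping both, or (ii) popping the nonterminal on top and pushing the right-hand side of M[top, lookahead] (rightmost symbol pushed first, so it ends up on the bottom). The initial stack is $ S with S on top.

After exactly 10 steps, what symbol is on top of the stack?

c

      Stack      Input        Action
   1  $ S        x e c e c $  expand S → P Q
   2  $ Q P      x e c e c $  expand P → x Q
   3  $ Q Q x    x e c e c $  match x
   4  $ Q Q      e c e c $    expand Q → e S c
   5  $ Q c S e  e c e c $    match e
   6  $ Q c S    c e c $      expand S → ε
   7  $ Q c      c e c $      match c
   8  $ Q        e c $        expand Q → e S c
   9  $ c S e    e c $        match e
  10  $ c S      c $          expand S → ε
Stack after step 10: $ c (top = c).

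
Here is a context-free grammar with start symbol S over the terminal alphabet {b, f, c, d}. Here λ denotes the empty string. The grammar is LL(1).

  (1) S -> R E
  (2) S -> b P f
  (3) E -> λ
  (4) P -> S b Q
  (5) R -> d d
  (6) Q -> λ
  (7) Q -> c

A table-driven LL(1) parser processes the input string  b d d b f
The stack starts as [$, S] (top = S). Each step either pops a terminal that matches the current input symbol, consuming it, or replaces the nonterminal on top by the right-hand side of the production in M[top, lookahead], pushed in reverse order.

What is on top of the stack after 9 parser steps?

Q

step 1: stack=$ S  input=b d d b f $  — expand S -> b P f
step 2: stack=$ f P b  input=b d d b f $  — match b
step 3: stack=$ f P  input=d d b f $  — expand P -> S b Q
step 4: stack=$ f Q b S  input=d d b f $  — expand S -> R E
step 5: stack=$ f Q b E R  input=d d b f $  — expand R -> d d
step 6: stack=$ f Q b E d d  input=d d b f $  — match d
step 7: stack=$ f Q b E d  input=d b f $  — match d
step 8: stack=$ f Q b E  input=b f $  — expand E -> λ
step 9: stack=$ f Q b  input=b f $  — match b
Stack after step 9: $ f Q (top = Q).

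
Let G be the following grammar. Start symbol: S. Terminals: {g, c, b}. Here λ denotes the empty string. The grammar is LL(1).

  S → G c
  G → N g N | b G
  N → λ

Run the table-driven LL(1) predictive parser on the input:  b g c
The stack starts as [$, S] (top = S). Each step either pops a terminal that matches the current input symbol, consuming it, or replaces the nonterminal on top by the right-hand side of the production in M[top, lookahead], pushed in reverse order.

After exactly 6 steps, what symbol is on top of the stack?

step 1: stack=$ S  input=b g c $  — expand S → G c
step 2: stack=$ c G  input=b g c $  — expand G → b G
step 3: stack=$ c G b  input=b g c $  — match b
step 4: stack=$ c G  input=g c $  — expand G → N g N
step 5: stack=$ c N g N  input=g c $  — expand N → λ
step 6: stack=$ c N g  input=g c $  — match g
Stack after step 6: $ c N (top = N).

N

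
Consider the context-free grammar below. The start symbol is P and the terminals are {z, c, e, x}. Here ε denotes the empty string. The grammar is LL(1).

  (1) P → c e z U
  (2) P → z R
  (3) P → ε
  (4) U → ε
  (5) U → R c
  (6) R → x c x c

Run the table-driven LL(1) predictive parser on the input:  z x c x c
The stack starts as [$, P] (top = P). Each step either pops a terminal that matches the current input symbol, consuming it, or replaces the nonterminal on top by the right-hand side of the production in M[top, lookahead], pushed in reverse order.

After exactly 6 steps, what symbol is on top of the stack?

step 1: stack=$ P  input=z x c x c $  — expand P → z R
step 2: stack=$ R z  input=z x c x c $  — match z
step 3: stack=$ R  input=x c x c $  — expand R → x c x c
step 4: stack=$ c x c x  input=x c x c $  — match x
step 5: stack=$ c x c  input=c x c $  — match c
step 6: stack=$ c x  input=x c $  — match x
Stack after step 6: $ c (top = c).

c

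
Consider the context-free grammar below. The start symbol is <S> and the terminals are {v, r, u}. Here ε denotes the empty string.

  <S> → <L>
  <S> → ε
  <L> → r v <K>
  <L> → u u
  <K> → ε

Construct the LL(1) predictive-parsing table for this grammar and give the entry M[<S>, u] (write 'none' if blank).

<S> → <L>

FIRST(<L>) = {r, u}
FIRST(<K>) = {ε}
FIRST(<S>) = {ε, r, u}  (via <L>)
FOLLOW(<S>) includes $ since <S> is the start symbol.
FOLLOW(<S>): <S> appears on no right-hand side. Thus FOLLOW(<S>) = {$}.
For <S> → <L>: FIRST(<L>) = {r, u}, so it goes in M[<S>, t] for t ∈ {r, u}.
For <S> → ε: FIRST(ε) = {ε}, so it goes in M[<S>, t] for t ∈ {}; since ε ∈ FIRST, also for every t ∈ FOLLOW(<S>) = {$}.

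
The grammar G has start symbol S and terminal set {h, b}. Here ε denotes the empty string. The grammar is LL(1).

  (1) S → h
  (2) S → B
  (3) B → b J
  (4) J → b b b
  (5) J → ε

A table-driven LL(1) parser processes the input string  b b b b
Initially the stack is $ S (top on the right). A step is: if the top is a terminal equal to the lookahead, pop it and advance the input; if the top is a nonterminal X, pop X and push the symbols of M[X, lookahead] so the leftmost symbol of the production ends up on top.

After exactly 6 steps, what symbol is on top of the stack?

b

step 1: stack=$ S  input=b b b b $  — expand S → B
step 2: stack=$ B  input=b b b b $  — expand B → b J
step 3: stack=$ J b  input=b b b b $  — match b
step 4: stack=$ J  input=b b b $  — expand J → b b b
step 5: stack=$ b b b  input=b b b $  — match b
step 6: stack=$ b b  input=b b $  — match b
Stack after step 6: $ b (top = b).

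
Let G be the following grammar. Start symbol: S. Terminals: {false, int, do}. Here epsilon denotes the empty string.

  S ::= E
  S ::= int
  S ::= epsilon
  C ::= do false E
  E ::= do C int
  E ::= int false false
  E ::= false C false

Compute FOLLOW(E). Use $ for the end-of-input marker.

{$, false, int}

FIRST(C) = {do}
FIRST(E) = {do, false, int}
FIRST(S) = {epsilon, do, false, int}  (via E)
FOLLOW(S) includes $ since S is the start symbol.
FOLLOW(S): S appears on no right-hand side. Thus FOLLOW(S) = {$}.
FOLLOW(C): in E::=do C int, C is followed by int with FIRST {int}; in E::=false C false, C is followed by false with FIRST {false}. Thus FOLLOW(C) = {false, int}.
FOLLOW(E): in S::=E, the suffix after E is empty, so FOLLOW(E) ⊇ FOLLOW(S) = {$}; in C::=do false E, the suffix after E is empty, so FOLLOW(E) ⊇ FOLLOW(C) = {false, int}. Thus FOLLOW(E) = {$, false, int}.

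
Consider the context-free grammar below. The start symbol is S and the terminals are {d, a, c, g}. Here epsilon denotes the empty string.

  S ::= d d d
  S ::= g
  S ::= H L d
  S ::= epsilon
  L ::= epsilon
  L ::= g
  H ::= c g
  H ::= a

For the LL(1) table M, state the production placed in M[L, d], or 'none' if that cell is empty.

FIRST(L) = {epsilon, g}
FIRST(H) = {a, c}
FIRST(S) = {epsilon, a, c, d, g}  (via H L d)
FOLLOW(S) includes $ since S is the start symbol.
FOLLOW(L): in S::=H L d, L is followed by d with FIRST {d}. Thus FOLLOW(L) = {d}.
For L ::= epsilon: FIRST(epsilon) = {epsilon}, so it goes in M[L, t] for t ∈ {}; since epsilon ∈ FIRST, also for every t ∈ FOLLOW(L) = {d}.
For L ::= g: FIRST(g) = {g}, so it goes in M[L, t] for t ∈ {g}.

L ::= epsilon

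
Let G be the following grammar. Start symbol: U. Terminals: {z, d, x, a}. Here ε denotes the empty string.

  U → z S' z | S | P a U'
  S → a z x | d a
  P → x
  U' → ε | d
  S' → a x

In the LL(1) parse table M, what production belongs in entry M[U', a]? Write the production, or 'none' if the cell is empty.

none

FIRST(S): from S→a z x we get {a}; from S→d a we get {d}. So FIRST(S) = {a, d}.
FIRST(P): from P→x we get {x}. So FIRST(P) = {x}.
FIRST(U'): from U'→ε we get {ε}; from U'→d we get {d}. So FIRST(U') = {ε, d}.
FIRST(S'): from S'→a x we get {a}. So FIRST(S') = {a}.
FIRST(U): from U→z S' z we get {z}; from U→S we get {a, d}; from U→P a U' we get {x}. So FIRST(U) = {a, d, x, z}.
FOLLOW(U) includes $ since U is the start symbol.
FOLLOW(U): U appears on no right-hand side. Thus FOLLOW(U) = {$}.
FOLLOW(U'): in U→P a U', the suffix after U' is empty, so FOLLOW(U') ⊇ FOLLOW(U) = {$}. Thus FOLLOW(U') = {$}.
For U' → ε: FIRST(ε) = {ε}, so it goes in M[U', t] for t ∈ {}; since ε ∈ FIRST, also for every t ∈ FOLLOW(U') = {$}.
For U' → d: FIRST(d) = {d}, so it goes in M[U', t] for t ∈ {d}.
None of these place a production in M[U', a].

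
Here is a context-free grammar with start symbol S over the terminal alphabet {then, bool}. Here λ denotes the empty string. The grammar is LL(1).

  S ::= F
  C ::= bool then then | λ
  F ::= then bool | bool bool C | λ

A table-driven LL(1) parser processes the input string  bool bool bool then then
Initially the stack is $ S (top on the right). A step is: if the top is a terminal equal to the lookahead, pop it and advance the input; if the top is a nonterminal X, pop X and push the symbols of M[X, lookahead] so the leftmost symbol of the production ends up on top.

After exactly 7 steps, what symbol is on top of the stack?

step 1: stack=$ S  input=bool bool bool then then $  — expand S ::= F
step 2: stack=$ F  input=bool bool bool then then $  — expand F ::= bool bool C
step 3: stack=$ C bool bool  input=bool bool bool then then $  — match bool
step 4: stack=$ C bool  input=bool bool then then $  — match bool
step 5: stack=$ C  input=bool then then $  — expand C ::= bool then then
step 6: stack=$ then then bool  input=bool then then $  — match bool
step 7: stack=$ then then  input=then then $  — match then
Stack after step 7: $ then (top = then).

then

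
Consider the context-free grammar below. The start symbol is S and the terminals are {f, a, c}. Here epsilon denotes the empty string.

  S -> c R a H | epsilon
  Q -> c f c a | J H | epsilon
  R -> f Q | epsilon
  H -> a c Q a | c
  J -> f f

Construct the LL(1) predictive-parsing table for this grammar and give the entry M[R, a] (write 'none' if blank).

R -> epsilon

FIRST(S) = {epsilon, c}
FIRST(R) = {epsilon, f}
FIRST(H) = {a, c}
FIRST(J) = {f}
FIRST(Q) = {epsilon, c, f}  (via J H)
FOLLOW(S) includes $ since S is the start symbol.
FOLLOW(R): in S->c R a H, R is followed by a H with FIRST {a}. Thus FOLLOW(R) = {a}.
For R -> f Q: FIRST(f Q) = {f}, so it goes in M[R, t] for t ∈ {f}.
For R -> epsilon: FIRST(epsilon) = {epsilon}, so it goes in M[R, t] for t ∈ {}; since epsilon ∈ FIRST, also for every t ∈ FOLLOW(R) = {a}.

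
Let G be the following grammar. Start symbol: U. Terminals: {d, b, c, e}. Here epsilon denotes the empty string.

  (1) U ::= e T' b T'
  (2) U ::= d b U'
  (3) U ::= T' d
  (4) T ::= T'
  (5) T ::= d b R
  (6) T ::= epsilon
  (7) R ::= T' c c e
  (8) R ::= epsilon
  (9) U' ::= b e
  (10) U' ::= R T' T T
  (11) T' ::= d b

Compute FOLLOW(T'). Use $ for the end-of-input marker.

{$, b, c, d}

FIRST(T') = {d}
FIRST(U) = {d, e}  (via T' d)
FIRST(T) = {epsilon, d}  (via T')
FIRST(R) = {epsilon, d}  (via T' c c e)
FIRST(U') = {b, d}  (via R T' T T)
FOLLOW(U) includes $ since U is the start symbol.
FOLLOW(U): U appears on no right-hand side. Thus FOLLOW(U) = {$}.
FOLLOW(U'): in U::=d b U', the suffix after U' is empty, so FOLLOW(U') ⊇ FOLLOW(U) = {$}. Thus FOLLOW(U') = {$}.
FOLLOW(T): in U'::=R T' T T (occurrence 1), T is followed by T with FIRST {epsilon, d}; in U'::=R T' T T (occurrence 1), the suffix after T is nullable, so FOLLOW(T) ⊇ FOLLOW(U') = {$}; in U'::=R T' T T (occurrence 2), the suffix after T is empty, so FOLLOW(T) ⊇ FOLLOW(U') = {$}. Thus FOLLOW(T) = {$, d}.
FOLLOW(R): in T::=d b R, the suffix after R is empty, so FOLLOW(R) ⊇ FOLLOW(T) = {$, d}; in U'::=R T' T T, R is followed by T' T T with FIRST {d}. Thus FOLLOW(R) = {$, d}.
FOLLOW(T'): in U::=e T' b T' (occurrence 1), T' is followed by b T' with FIRST {b}; in U::=e T' b T' (occurrence 2), the suffix after T' is empty, so FOLLOW(T') ⊇ FOLLOW(U) = {$}; in U::=T' d, T' is followed by d with FIRST {d}; in T::=T', the suffix after T' is empty, so FOLLOW(T') ⊇ FOLLOW(T) = {$, d}; in R::=T' c c e, T' is followed by c c e with FIRST {c}; in U'::=R T' T T, T' is followed by T T with FIRST {epsilon, d}; in U'::=R T' T T, the suffix after T' is nullable, so FOLLOW(T') ⊇ FOLLOW(U') = {$}. Thus FOLLOW(T') = {$, b, c, d}.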